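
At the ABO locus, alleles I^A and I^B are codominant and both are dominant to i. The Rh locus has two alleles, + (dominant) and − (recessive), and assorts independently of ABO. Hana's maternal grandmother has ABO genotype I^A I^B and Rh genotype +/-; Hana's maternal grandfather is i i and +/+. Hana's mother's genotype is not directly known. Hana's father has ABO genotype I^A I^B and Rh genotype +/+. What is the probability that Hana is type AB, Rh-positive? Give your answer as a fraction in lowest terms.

Hana's mother's ABO genotype from I^A I^B × i i: 1/2 I^A i, 1/2 I^B i.
Crossing each possibility with the father I^A I^B and summing P(type AB): 1/2·1/4 + 1/2·1/4 = 1/4.
Similarly for Rh via the mother's Rh distribution: P(Rh+) = 1.
Independent loci: 1/4 × 1 = 1/4.

1/4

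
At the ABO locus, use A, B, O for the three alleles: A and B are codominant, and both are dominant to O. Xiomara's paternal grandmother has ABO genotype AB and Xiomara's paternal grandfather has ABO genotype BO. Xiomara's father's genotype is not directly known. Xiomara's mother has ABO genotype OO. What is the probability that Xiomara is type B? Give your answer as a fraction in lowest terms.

1/2

Xiomara's father's ABO genotype from AB × BO: 1/4 AB, 1/4 AO, 1/4 BB, 1/4 BO.
Crossing each possibility with the mother OO and summing P(type B): 1/4·1/2 + 1/4·0 + 1/4·1 + 1/4·1/2 = 1/2.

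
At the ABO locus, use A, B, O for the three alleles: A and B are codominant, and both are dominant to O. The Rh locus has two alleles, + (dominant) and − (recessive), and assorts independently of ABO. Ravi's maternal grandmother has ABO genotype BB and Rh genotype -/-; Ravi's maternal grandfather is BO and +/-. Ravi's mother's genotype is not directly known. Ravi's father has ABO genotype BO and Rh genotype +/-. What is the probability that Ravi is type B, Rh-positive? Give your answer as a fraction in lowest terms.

35/64

Ravi's mother's ABO genotype from BB × BO: 1/2 BB, 1/2 BO.
Crossing each possibility with the father BO and summing P(type B): 1/2·1 + 1/2·3/4 = 7/8.
Similarly for Rh via the mother's Rh distribution: P(Rh+) = 5/8.
Independent loci: 7/8 × 5/8 = 35/64.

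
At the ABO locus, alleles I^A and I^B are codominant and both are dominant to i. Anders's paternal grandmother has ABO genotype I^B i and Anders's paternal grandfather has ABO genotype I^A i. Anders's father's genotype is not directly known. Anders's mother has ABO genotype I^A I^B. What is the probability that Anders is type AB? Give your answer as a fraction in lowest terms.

Anders's father's ABO genotype from I^B i × I^A i: 1/4 I^A I^B, 1/4 I^A i, 1/4 I^B i, 1/4 i i.
Crossing each possibility with the mother I^A I^B and summing P(type AB): 1/4·1/2 + 1/4·1/4 + 1/4·1/4 + 1/4·0 = 1/4.

1/4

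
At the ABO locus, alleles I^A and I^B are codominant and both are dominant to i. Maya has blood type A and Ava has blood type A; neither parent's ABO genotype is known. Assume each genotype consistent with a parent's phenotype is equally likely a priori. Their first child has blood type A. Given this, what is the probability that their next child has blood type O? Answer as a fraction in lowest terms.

1/20

Possible genotypes: Maya ∈ {I^A I^A, I^A i}; Ava ∈ {I^A I^A, I^A i}.
Weight each parental genotype pair by prior × P(type-A child):
  I^A I^A × I^A I^A: posterior weight 4/15; P(next child type O) = 0.
  I^A I^A × I^A i: posterior weight 4/15; P(next child type O) = 0.
  I^A i × I^A I^A: posterior weight 4/15; P(next child type O) = 0.
  I^A i × I^A i: posterior weight 1/5; P(next child type O) = 1/4.
Weighted sum = 1/20.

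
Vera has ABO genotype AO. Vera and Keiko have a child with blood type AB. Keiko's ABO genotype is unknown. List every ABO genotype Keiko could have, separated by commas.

For each candidate genotype of Keiko, check whether crossing it with AO can produce every observed child phenotype.
  AA → possible child types {A} ✗
  AB → possible child types {A, B, AB} ✓
  AO → possible child types {O, A} ✗
  BB → possible child types {B, AB} ✓
  BO → possible child types {O, A, B, AB} ✓
  OO → possible child types {O, A} ✗

AB, BB, BO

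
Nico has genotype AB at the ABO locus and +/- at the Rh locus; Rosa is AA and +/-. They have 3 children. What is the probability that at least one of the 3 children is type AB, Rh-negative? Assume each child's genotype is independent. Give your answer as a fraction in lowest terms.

ABO cross AB × AA → 1/2 A, 1/2 AB.
Rh cross +/- × +/- → 3/4 Rh+, 1/4 Rh-; so P(type AB, Rh-negative) = 1/2 × 1/4 = 1/8 per child.
P(none) = (7/8)^3 = 343/512; P(at least one) = 1 − 343/512 = 169/512.

169/512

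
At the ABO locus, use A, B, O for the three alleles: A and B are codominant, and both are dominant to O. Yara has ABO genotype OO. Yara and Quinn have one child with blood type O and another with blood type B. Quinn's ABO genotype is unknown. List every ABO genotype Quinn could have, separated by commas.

For each candidate genotype of Quinn, check whether crossing it with OO can produce every observed child phenotype.
  AA → possible child types {A} ✗
  AB → possible child types {A, B} ✗
  AO → possible child types {O, A} ✗
  BB → possible child types {B} ✗
  BO → possible child types {O, B} ✓
  OO → possible child types {O} ✗

BO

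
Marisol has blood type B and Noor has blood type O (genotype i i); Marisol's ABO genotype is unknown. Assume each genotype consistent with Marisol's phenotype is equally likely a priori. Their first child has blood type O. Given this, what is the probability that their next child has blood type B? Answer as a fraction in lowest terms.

1/2

Possible genotypes: Marisol ∈ {I^B I^B, I^B i}; Noor ∈ {i i}.
Weight each parental genotype pair by prior × P(type-O child):
  I^B i × i i: posterior weight 1; P(next child type B) = 1/2.
Weighted sum = 1/2.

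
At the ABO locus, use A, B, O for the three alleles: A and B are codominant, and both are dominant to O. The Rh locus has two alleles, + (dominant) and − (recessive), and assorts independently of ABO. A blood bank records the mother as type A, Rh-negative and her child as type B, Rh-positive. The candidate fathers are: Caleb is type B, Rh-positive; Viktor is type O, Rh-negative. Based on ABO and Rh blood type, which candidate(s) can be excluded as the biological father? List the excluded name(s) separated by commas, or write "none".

A candidate is excluded only if no genotype consistent with his phenotype could produce a type B, Rh-positive child with a type A, Rh-negative mother.
Viktor (type O, Rh-): no genotype consistent with that phenotype can produce a type-B Rh+ child with a type-A mother.

Viktor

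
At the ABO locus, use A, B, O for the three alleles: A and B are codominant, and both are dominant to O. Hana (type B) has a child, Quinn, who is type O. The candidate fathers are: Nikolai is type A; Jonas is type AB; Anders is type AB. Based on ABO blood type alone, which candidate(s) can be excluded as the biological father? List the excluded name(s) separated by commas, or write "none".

A candidate is excluded only if no genotype consistent with his phenotype could produce a type O child with a type B mother.
Jonas (type AB): no genotype consistent with that phenotype can produce a type-O child with a type-B mother.
Anders (type AB): no genotype consistent with that phenotype can produce a type-O child with a type-B mother.

Jonas, Anders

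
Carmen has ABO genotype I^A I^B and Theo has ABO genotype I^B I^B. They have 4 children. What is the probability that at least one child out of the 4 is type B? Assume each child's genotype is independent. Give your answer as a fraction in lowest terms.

15/16

ABO cross I^A I^B × I^B I^B → 1/2 B, 1/2 AB.
So P(type B) = 1/2 per child.
P(none) = (1/2)^4 = 1/16; P(at least one) = 1 − 1/16 = 15/16.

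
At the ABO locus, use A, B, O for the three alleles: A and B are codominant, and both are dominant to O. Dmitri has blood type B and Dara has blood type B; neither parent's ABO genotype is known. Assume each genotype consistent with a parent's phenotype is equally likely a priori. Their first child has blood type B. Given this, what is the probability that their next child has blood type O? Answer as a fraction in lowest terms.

Possible genotypes: Dmitri ∈ {BB, BO}; Dara ∈ {BB, BO}.
Weight each parental genotype pair by prior × P(type-B child):
  BB × BB: posterior weight 4/15; P(next child type O) = 0.
  BB × BO: posterior weight 4/15; P(next child type O) = 0.
  BO × BB: posterior weight 4/15; P(next child type O) = 0.
  BO × BO: posterior weight 1/5; P(next child type O) = 1/4.
Weighted sum = 1/20.

1/20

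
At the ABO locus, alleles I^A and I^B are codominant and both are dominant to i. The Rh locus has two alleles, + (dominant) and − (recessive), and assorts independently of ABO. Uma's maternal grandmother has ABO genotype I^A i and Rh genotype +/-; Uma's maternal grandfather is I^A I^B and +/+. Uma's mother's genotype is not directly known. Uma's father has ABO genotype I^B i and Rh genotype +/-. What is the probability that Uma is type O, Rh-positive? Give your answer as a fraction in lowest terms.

Uma's mother's ABO genotype from I^A i × I^A I^B: 1/4 I^A I^A, 1/4 I^A I^B, 1/4 I^A i, 1/4 I^B i.
Crossing each possibility with the father I^B i and summing P(type O): 1/4·0 + 1/4·0 + 1/4·1/4 + 1/4·1/4 = 1/8.
Similarly for Rh via the mother's Rh distribution: P(Rh+) = 7/8.
Independent loci: 1/8 × 7/8 = 7/64.

7/64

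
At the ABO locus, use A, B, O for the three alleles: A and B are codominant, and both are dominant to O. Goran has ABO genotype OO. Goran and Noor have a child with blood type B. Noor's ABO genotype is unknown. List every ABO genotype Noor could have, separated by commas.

For each candidate genotype of Noor, check whether crossing it with OO can produce every observed child phenotype.
  AA → possible child types {A} ✗
  AB → possible child types {A, B} ✓
  AO → possible child types {O, A} ✗
  BB → possible child types {B} ✓
  BO → possible child types {O, B} ✓
  OO → possible child types {O} ✗

AB, BB, BO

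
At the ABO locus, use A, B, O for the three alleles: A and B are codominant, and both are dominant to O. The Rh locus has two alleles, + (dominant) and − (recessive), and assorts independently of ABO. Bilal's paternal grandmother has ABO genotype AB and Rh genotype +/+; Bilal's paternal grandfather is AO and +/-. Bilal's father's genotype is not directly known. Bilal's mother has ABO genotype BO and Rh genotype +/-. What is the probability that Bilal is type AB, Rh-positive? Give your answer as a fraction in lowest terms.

Bilal's father's ABO genotype from AB × AO: 1/4 AA, 1/4 AB, 1/4 AO, 1/4 BO.
Crossing each possibility with the mother BO and summing P(type AB): 1/4·1/2 + 1/4·1/4 + 1/4·1/4 + 1/4·0 = 1/4.
Similarly for Rh via the father's Rh distribution: P(Rh+) = 7/8.
Independent loci: 1/4 × 7/8 = 7/32.

7/32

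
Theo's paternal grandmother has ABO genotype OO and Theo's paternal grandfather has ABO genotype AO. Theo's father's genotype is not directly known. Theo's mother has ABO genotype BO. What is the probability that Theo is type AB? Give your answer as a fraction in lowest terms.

Theo's father's ABO genotype from OO × AO: 1/2 AO, 1/2 OO.
Crossing each possibility with the mother BO and summing P(type AB): 1/2·1/4 + 1/2·0 = 1/8.

1/8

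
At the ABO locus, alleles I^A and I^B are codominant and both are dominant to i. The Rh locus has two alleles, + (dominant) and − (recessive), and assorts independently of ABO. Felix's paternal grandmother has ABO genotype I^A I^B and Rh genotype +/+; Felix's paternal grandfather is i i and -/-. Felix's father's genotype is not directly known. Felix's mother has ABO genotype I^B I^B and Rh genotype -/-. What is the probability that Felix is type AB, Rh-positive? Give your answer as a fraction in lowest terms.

1/8

Felix's father's ABO genotype from I^A I^B × i i: 1/2 I^A i, 1/2 I^B i.
Crossing each possibility with the mother I^B I^B and summing P(type AB): 1/2·1/2 + 1/2·0 = 1/4.
Similarly for Rh via the father's Rh distribution: P(Rh+) = 1/2.
Independent loci: 1/4 × 1/2 = 1/8.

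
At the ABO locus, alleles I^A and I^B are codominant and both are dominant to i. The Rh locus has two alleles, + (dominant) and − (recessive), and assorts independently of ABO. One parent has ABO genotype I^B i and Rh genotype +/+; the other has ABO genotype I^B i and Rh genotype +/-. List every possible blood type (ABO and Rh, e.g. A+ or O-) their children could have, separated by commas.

O+, B+

Gametes from I^B i × I^B i give offspring ABO genotypes I^B I^B, I^B i, i i, i.e. phenotypes O, B.
Rh cross +/+ × +/- → phenotypes Rh+.
Combining independently: O+, B+.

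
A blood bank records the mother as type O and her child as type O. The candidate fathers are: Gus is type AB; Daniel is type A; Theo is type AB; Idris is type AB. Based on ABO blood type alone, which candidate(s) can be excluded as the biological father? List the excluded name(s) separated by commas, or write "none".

Gus, Theo, Idris

A candidate is excluded only if no genotype consistent with his phenotype could produce a type O child with a type O mother.
Gus (type AB): no genotype consistent with that phenotype can produce a type-O child with a type-O mother.
Theo (type AB): no genotype consistent with that phenotype can produce a type-O child with a type-O mother.
Idris (type AB): no genotype consistent with that phenotype can produce a type-O child with a type-O mother.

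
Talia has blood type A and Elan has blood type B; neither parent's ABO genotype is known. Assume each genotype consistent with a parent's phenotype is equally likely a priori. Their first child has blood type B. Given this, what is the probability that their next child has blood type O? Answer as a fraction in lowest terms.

1/12

Possible genotypes: Talia ∈ {AA, AO}; Elan ∈ {BB, BO}.
Weight each parental genotype pair by prior × P(type-B child):
  AO × BB: posterior weight 2/3; P(next child type O) = 0.
  AO × BO: posterior weight 1/3; P(next child type O) = 1/4.
Weighted sum = 1/12.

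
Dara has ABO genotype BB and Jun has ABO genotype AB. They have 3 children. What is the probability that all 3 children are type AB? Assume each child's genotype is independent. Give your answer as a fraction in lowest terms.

1/8

ABO cross BB × AB → 1/2 B, 1/2 AB.
So P(type AB) = 1/2 per child.
All 3 independent: (1/2)^3 = 1/8.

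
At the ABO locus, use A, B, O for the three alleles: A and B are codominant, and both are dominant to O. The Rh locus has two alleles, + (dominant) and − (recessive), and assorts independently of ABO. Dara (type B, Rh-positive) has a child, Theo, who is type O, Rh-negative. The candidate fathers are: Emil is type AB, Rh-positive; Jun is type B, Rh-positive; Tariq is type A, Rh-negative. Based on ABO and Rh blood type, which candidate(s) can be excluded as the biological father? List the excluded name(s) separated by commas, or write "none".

Emil

A candidate is excluded only if no genotype consistent with his phenotype could produce a type O, Rh-negative child with a type B, Rh-positive mother.
Emil (type AB, Rh+): no genotype consistent with that phenotype can produce a type-O Rh- child with a type-B mother.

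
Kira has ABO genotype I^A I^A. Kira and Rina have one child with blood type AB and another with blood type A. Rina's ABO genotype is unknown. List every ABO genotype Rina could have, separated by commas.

I^A I^B, I^B i

For each candidate genotype of Rina, check whether crossing it with I^A I^A can produce every observed child phenotype.
  I^A I^A → possible child types {A} ✗
  I^A I^B → possible child types {A, AB} ✓
  I^A i → possible child types {A} ✗
  I^B I^B → possible child types {AB} ✗
  I^B i → possible child types {A, AB} ✓
  i i → possible child types {A} ✗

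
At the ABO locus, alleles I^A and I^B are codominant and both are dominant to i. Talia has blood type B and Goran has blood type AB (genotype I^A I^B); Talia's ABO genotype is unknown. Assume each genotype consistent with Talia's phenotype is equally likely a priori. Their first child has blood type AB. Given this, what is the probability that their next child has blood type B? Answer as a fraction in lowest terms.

1/2

Possible genotypes: Talia ∈ {I^B I^B, I^B i}; Goran ∈ {I^A I^B}.
Weight each parental genotype pair by prior × P(type-AB child):
  I^B I^B × I^A I^B: posterior weight 2/3; P(next child type B) = 1/2.
  I^B i × I^A I^B: posterior weight 1/3; P(next child type B) = 1/2.
Weighted sum = 1/2.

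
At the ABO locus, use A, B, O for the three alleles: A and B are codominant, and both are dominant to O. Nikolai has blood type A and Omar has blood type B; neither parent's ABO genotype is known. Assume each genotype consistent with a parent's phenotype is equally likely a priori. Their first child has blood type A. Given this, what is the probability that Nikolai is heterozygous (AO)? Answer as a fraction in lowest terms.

1/3

Possible genotypes: Nikolai ∈ {AA, AO}; Omar ∈ {BB, BO}.
Weight each parental genotype pair by prior × P(type-A child):
  AA × BO: posterior weight 2/3.
  AO × BO: posterior weight 1/3.
Sum the posterior weight over pairs where Nikolai is AO: 1/3.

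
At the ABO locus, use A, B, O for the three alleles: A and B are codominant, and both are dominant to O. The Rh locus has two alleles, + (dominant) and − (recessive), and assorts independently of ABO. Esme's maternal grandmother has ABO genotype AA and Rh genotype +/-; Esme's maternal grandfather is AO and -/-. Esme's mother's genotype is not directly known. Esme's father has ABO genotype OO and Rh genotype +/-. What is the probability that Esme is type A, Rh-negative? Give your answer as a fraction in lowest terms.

9/32

Esme's mother's ABO genotype from AA × AO: 1/2 AA, 1/2 AO.
Crossing each possibility with the father OO and summing P(type A): 1/2·1 + 1/2·1/2 = 3/4.
Similarly for Rh via the mother's Rh distribution: P(Rh-) = 3/8.
Independent loci: 3/4 × 3/8 = 9/32.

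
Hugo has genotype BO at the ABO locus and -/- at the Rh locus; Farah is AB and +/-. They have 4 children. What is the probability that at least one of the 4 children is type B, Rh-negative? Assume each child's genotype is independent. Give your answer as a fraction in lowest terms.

ABO cross BO × AB → 1/4 A, 1/2 B, 1/4 AB.
Rh cross -/- × +/- → 1/2 Rh+, 1/2 Rh-; so P(type B, Rh-negative) = 1/2 × 1/2 = 1/4 per child.
P(none) = (3/4)^4 = 81/256; P(at least one) = 1 − 81/256 = 175/256.

175/256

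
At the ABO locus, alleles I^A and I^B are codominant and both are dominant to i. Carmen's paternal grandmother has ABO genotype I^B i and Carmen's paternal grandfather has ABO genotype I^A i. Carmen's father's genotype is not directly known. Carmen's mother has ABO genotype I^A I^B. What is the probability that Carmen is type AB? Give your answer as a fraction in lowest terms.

Carmen's father's ABO genotype from I^B i × I^A i: 1/4 I^A I^B, 1/4 I^A i, 1/4 I^B i, 1/4 i i.
Crossing each possibility with the mother I^A I^B and summing P(type AB): 1/4·1/2 + 1/4·1/4 + 1/4·1/4 + 1/4·0 = 1/4.

1/4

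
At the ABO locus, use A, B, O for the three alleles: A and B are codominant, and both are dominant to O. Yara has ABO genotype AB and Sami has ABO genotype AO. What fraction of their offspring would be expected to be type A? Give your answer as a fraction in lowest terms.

ABO cross AB × AO → offspring phenotypes: 1/2 A, 1/4 B, 1/4 AB.
So P(type A) = 1/2.

1/2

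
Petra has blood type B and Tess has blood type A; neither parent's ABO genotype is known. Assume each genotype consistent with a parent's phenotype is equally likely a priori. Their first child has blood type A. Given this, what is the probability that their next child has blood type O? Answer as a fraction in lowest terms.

Possible genotypes: Petra ∈ {I^B I^B, I^B i}; Tess ∈ {I^A I^A, I^A i}.
Weight each parental genotype pair by prior × P(type-A child):
  I^B i × I^A I^A: posterior weight 2/3; P(next child type O) = 0.
  I^B i × I^A i: posterior weight 1/3; P(next child type O) = 1/4.
Weighted sum = 1/12.

1/12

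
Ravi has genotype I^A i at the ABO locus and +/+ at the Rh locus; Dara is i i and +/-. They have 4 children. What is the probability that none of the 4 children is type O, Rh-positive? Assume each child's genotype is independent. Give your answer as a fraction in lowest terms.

1/16

ABO cross I^A i × i i → 1/2 O, 1/2 A.
Rh cross +/+ × +/- → 1 Rh+; so P(type O, Rh-positive) = 1/2 × 1 = 1/2 per child.
P(not type O, Rh-positive) = 1/2 for one child; (1/2)^4 = 1/16.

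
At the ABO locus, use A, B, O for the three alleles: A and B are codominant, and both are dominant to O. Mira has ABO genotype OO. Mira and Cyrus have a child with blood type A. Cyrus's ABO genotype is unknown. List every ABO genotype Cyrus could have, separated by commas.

For each candidate genotype of Cyrus, check whether crossing it with OO can produce every observed child phenotype.
  AA → possible child types {A} ✓
  AB → possible child types {A, B} ✓
  AO → possible child types {O, A} ✓
  BB → possible child types {B} ✗
  BO → possible child types {O, B} ✗
  OO → possible child types {O} ✗

AA, AB, AO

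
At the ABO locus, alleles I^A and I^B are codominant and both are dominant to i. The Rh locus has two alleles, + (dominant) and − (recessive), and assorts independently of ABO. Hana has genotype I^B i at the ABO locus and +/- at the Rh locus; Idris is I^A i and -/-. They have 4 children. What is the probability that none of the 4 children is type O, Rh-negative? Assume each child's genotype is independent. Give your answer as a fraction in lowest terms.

2401/4096

ABO cross I^B i × I^A i → 1/4 O, 1/4 A, 1/4 B, 1/4 AB.
Rh cross +/- × -/- → 1/2 Rh+, 1/2 Rh-; so P(type O, Rh-negative) = 1/4 × 1/2 = 1/8 per child.
P(not type O, Rh-negative) = 7/8 for one child; (7/8)^4 = 2401/4096.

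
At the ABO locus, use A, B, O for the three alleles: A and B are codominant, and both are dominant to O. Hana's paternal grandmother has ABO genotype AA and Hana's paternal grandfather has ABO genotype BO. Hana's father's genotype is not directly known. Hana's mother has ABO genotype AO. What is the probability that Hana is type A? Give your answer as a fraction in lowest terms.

5/8

Hana's father's ABO genotype from AA × BO: 1/2 AB, 1/2 AO.
Crossing each possibility with the mother AO and summing P(type A): 1/2·1/2 + 1/2·3/4 = 5/8.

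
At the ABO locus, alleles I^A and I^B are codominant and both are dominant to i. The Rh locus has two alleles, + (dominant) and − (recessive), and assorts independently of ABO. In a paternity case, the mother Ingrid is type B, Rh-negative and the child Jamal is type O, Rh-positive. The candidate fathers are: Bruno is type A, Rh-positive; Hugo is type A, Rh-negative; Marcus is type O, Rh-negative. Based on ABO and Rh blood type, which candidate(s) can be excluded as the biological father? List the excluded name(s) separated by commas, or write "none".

Hugo, Marcus

A candidate is excluded only if no genotype consistent with his phenotype could produce a type O, Rh-positive child with a type B, Rh-negative mother.
Hugo (type A, Rh-): no genotype consistent with that phenotype can produce a type-O Rh+ child with a type-B mother.
Marcus (type O, Rh-): no genotype consistent with that phenotype can produce a type-O Rh+ child with a type-B mother.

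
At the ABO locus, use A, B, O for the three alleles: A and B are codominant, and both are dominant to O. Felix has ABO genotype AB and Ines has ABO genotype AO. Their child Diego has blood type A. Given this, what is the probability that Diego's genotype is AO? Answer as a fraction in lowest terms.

Cross AB × AO → 1/4 AA, 1/4 AB, 1/4 AO, 1/4 BO.
Type-A genotypes among offspring: AA (1/4), AO (1/4); total 1/2.
P(AO | type A) = (1/4) / (1/2) = 1/2.

1/2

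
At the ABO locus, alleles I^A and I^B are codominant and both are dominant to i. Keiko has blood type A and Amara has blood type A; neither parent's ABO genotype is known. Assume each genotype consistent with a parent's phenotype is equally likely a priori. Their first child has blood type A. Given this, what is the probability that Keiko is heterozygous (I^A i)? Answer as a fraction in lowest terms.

Possible genotypes: Keiko ∈ {I^A I^A, I^A i}; Amara ∈ {I^A I^A, I^A i}.
Weight each parental genotype pair by prior × P(type-A child):
  I^A I^A × I^A I^A: posterior weight 4/15.
  I^A I^A × I^A i: posterior weight 4/15.
  I^A i × I^A I^A: posterior weight 4/15.
  I^A i × I^A i: posterior weight 1/5.
Sum the posterior weight over pairs where Keiko is I^A i: 7/15.

7/15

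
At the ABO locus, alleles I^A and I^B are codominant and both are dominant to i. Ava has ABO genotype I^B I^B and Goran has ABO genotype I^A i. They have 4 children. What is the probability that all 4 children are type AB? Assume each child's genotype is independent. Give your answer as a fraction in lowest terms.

1/16

ABO cross I^B I^B × I^A i → 1/2 B, 1/2 AB.
So P(type AB) = 1/2 per child.
All 4 independent: (1/2)^4 = 1/16.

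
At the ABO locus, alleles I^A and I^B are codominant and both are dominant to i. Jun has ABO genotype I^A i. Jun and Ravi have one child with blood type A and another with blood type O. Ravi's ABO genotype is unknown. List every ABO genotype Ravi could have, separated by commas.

For each candidate genotype of Ravi, check whether crossing it with I^A i can produce every observed child phenotype.
  I^A I^A → possible child types {A} ✗
  I^A I^B → possible child types {A, B, AB} ✗
  I^A i → possible child types {O, A} ✓
  I^B I^B → possible child types {B, AB} ✗
  I^B i → possible child types {O, A, B, AB} ✓
  i i → possible child types {O, A} ✓

I^A i, I^B i, i i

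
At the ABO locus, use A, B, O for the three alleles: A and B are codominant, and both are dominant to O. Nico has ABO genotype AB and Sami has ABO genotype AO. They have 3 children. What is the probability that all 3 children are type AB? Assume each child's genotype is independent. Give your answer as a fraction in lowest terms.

1/64

ABO cross AB × AO → 1/2 A, 1/4 B, 1/4 AB.
So P(type AB) = 1/4 per child.
All 3 independent: (1/4)^3 = 1/64.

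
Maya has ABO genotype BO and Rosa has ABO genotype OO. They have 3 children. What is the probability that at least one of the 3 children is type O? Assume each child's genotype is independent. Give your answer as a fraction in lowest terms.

ABO cross BO × OO → 1/2 O, 1/2 B.
So P(type O) = 1/2 per child.
P(none) = (1/2)^3 = 1/8; P(at least one) = 1 − 1/8 = 7/8.

7/8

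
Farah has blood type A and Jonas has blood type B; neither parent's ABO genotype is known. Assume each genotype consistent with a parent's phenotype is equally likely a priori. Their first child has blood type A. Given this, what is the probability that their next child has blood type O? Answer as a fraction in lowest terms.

Possible genotypes: Farah ∈ {AA, AO}; Jonas ∈ {BB, BO}.
Weight each parental genotype pair by prior × P(type-A child):
  AA × BO: posterior weight 2/3; P(next child type O) = 0.
  AO × BO: posterior weight 1/3; P(next child type O) = 1/4.
Weighted sum = 1/12.

1/12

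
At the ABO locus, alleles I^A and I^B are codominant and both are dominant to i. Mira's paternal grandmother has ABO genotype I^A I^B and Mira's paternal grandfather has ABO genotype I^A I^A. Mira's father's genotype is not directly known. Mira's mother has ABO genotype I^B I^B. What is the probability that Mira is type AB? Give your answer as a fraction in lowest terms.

3/4

Mira's father's ABO genotype from I^A I^B × I^A I^A: 1/2 I^A I^A, 1/2 I^A I^B.
Crossing each possibility with the mother I^B I^B and summing P(type AB): 1/2·1 + 1/2·1/2 = 3/4.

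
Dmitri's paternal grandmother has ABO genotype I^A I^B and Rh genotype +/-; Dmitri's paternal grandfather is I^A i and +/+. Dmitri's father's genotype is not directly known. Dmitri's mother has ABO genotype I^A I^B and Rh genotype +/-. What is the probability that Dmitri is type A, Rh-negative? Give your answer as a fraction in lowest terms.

Dmitri's father's ABO genotype from I^A I^B × I^A i: 1/4 I^A I^A, 1/4 I^A I^B, 1/4 I^A i, 1/4 I^B i.
Crossing each possibility with the mother I^A I^B and summing P(type A): 1/4·1/2 + 1/4·1/4 + 1/4·1/2 + 1/4·1/4 = 3/8.
Similarly for Rh via the father's Rh distribution: P(Rh-) = 1/8.
Independent loci: 3/8 × 1/8 = 3/64.

3/64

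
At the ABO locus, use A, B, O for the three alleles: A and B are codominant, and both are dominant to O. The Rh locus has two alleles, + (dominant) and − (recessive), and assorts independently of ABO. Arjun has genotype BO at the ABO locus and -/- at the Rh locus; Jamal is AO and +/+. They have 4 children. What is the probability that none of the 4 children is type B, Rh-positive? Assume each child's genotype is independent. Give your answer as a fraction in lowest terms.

ABO cross BO × AO → 1/4 O, 1/4 A, 1/4 B, 1/4 AB.
Rh cross -/- × +/+ → 1 Rh+; so P(type B, Rh-positive) = 1/4 × 1 = 1/4 per child.
P(not type B, Rh-positive) = 3/4 for one child; (3/4)^4 = 81/256.

81/256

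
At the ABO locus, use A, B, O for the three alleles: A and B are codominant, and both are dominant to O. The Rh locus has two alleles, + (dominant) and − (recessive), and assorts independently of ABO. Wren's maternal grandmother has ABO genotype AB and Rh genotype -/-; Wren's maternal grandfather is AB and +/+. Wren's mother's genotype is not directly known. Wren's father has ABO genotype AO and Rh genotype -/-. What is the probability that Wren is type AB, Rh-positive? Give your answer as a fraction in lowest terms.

1/8

Wren's mother's ABO genotype from AB × AB: 1/4 AA, 1/2 AB, 1/4 BB.
Crossing each possibility with the father AO and summing P(type AB): 1/4·0 + 1/2·1/4 + 1/4·1/2 = 1/4.
Similarly for Rh via the mother's Rh distribution: P(Rh+) = 1/2.
Independent loci: 1/4 × 1/2 = 1/8.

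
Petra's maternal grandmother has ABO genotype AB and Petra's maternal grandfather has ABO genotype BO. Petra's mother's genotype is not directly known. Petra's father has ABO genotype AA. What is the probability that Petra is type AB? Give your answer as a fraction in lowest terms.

1/2

Petra's mother's ABO genotype from AB × BO: 1/4 AB, 1/4 AO, 1/4 BB, 1/4 BO.
Crossing each possibility with the father AA and summing P(type AB): 1/4·1/2 + 1/4·0 + 1/4·1 + 1/4·1/2 = 1/2.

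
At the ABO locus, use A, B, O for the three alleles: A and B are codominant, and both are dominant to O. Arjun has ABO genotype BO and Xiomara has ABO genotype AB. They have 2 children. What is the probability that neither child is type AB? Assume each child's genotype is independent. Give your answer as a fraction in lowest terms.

ABO cross BO × AB → 1/4 A, 1/2 B, 1/4 AB.
So P(type AB) = 1/4 per child.
P(not type AB) = 3/4 for one child; (3/4)^2 = 9/16.

9/16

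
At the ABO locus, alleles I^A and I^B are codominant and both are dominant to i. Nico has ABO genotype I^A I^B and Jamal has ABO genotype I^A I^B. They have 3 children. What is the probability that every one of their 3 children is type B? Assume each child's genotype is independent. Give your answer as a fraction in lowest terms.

1/64

ABO cross I^A I^B × I^A I^B → 1/4 A, 1/4 B, 1/2 AB.
So P(type B) = 1/4 per child.
All 3 independent: (1/4)^3 = 1/64.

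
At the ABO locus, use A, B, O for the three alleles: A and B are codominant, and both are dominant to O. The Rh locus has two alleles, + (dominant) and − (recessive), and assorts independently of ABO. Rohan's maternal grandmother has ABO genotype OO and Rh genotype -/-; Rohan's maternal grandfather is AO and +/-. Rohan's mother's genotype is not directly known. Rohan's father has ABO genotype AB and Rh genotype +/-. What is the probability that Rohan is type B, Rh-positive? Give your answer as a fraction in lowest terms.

Rohan's mother's ABO genotype from OO × AO: 1/2 AO, 1/2 OO.
Crossing each possibility with the father AB and summing P(type B): 1/2·1/4 + 1/2·1/2 = 3/8.
Similarly for Rh via the mother's Rh distribution: P(Rh+) = 5/8.
Independent loci: 3/8 × 5/8 = 15/64.

15/64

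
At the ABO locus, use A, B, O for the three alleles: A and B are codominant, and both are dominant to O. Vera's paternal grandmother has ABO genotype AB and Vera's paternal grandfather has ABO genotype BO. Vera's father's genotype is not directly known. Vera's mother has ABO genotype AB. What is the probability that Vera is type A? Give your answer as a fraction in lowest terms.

1/4

Vera's father's ABO genotype from AB × BO: 1/4 AB, 1/4 AO, 1/4 BB, 1/4 BO.
Crossing each possibility with the mother AB and summing P(type A): 1/4·1/4 + 1/4·1/2 + 1/4·0 + 1/4·1/4 = 1/4.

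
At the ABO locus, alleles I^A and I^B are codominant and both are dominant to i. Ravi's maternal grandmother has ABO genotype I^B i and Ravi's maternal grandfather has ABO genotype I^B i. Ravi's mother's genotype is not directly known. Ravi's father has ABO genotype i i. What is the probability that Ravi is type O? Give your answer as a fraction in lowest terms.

1/2

Ravi's mother's ABO genotype from I^B i × I^B i: 1/4 I^B I^B, 1/2 I^B i, 1/4 i i.
Crossing each possibility with the father i i and summing P(type O): 1/4·0 + 1/2·1/2 + 1/4·1 = 1/2.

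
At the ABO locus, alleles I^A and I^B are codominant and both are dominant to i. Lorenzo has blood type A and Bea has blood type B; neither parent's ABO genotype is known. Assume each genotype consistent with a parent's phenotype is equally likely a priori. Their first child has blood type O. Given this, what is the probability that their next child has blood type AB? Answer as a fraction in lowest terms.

Possible genotypes: Lorenzo ∈ {I^A I^A, I^A i}; Bea ∈ {I^B I^B, I^B i}.
Weight each parental genotype pair by prior × P(type-O child):
  I^A i × I^B i: posterior weight 1; P(next child type AB) = 1/4.
Weighted sum = 1/4.

1/4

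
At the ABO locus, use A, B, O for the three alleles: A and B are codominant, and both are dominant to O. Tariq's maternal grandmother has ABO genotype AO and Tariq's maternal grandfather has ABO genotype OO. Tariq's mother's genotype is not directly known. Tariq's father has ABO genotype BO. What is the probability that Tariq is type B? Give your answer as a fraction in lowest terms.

3/8

Tariq's mother's ABO genotype from AO × OO: 1/2 AO, 1/2 OO.
Crossing each possibility with the father BO and summing P(type B): 1/2·1/4 + 1/2·1/2 = 3/8.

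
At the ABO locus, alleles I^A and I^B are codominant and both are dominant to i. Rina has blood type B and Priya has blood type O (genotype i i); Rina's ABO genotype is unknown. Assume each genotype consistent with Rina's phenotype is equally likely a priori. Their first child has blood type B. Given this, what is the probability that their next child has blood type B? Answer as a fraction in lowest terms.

Possible genotypes: Rina ∈ {I^B I^B, I^B i}; Priya ∈ {i i}.
Weight each parental genotype pair by prior × P(type-B child):
  I^B I^B × i i: posterior weight 2/3; P(next child type B) = 1.
  I^B i × i i: posterior weight 1/3; P(next child type B) = 1/2.
Weighted sum = 5/6.

5/6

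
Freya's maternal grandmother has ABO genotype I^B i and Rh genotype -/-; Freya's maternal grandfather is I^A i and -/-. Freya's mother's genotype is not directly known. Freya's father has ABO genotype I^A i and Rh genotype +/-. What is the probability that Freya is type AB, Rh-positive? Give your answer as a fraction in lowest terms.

Freya's mother's ABO genotype from I^B i × I^A i: 1/4 I^A I^B, 1/4 I^A i, 1/4 I^B i, 1/4 i i.
Crossing each possibility with the father I^A i and summing P(type AB): 1/4·1/4 + 1/4·0 + 1/4·1/4 + 1/4·0 = 1/8.
Similarly for Rh via the mother's Rh distribution: P(Rh+) = 1/2.
Independent loci: 1/8 × 1/2 = 1/16.

1/16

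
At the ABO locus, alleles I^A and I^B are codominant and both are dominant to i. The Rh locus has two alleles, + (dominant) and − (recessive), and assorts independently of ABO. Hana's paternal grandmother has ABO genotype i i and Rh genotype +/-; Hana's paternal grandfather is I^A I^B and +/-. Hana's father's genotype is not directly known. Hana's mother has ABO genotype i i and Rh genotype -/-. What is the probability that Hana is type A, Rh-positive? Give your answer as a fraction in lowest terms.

Hana's father's ABO genotype from i i × I^A I^B: 1/2 I^A i, 1/2 I^B i.
Crossing each possibility with the mother i i and summing P(type A): 1/2·1/2 + 1/2·0 = 1/4.
Similarly for Rh via the father's Rh distribution: P(Rh+) = 1/2.
Independent loci: 1/4 × 1/2 = 1/8.

1/8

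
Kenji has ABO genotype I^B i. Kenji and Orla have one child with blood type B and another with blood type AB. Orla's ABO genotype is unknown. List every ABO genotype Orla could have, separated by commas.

For each candidate genotype of Orla, check whether crossing it with I^B i can produce every observed child phenotype.
  I^A I^A → possible child types {A, AB} ✗
  I^A I^B → possible child types {A, B, AB} ✓
  I^A i → possible child types {O, A, B, AB} ✓
  I^B I^B → possible child types {B} ✗
  I^B i → possible child types {O, B} ✗
  i i → possible child types {O, B} ✗

I^A I^B, I^A i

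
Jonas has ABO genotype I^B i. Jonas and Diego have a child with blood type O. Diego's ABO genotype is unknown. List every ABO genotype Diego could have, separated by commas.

For each candidate genotype of Diego, check whether crossing it with I^B i can produce every observed child phenotype.
  I^A I^A → possible child types {A, AB} ✗
  I^A I^B → possible child types {A, B, AB} ✗
  I^A i → possible child types {O, A, B, AB} ✓
  I^B I^B → possible child types {B} ✗
  I^B i → possible child types {O, B} ✓
  i i → possible child types {O, B} ✓

I^A i, I^B i, i i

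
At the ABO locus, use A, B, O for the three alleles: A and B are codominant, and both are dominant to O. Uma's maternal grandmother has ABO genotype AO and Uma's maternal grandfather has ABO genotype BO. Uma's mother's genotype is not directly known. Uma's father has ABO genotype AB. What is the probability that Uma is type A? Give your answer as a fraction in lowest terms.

3/8

Uma's mother's ABO genotype from AO × BO: 1/4 AB, 1/4 AO, 1/4 BO, 1/4 OO.
Crossing each possibility with the father AB and summing P(type A): 1/4·1/4 + 1/4·1/2 + 1/4·1/4 + 1/4·1/2 = 3/8.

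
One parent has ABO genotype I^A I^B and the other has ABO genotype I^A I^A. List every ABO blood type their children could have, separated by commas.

Gametes from I^A I^B × I^A I^A give offspring ABO genotypes I^A I^A, I^A I^B, i.e. phenotypes A, AB.

A, AB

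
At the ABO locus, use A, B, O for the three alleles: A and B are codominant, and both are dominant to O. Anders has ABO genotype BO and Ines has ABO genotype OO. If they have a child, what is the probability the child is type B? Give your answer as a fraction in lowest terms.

1/2

ABO cross BO × OO → offspring phenotypes: 1/2 O, 1/2 B.
So P(type B) = 1/2.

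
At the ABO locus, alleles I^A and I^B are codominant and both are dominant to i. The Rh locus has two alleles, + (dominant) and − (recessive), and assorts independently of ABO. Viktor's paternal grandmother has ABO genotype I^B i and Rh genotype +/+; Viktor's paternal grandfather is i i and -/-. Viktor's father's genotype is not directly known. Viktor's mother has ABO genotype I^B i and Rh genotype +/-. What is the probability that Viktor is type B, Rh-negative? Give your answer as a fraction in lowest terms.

5/32

Viktor's father's ABO genotype from I^B i × i i: 1/2 I^B i, 1/2 i i.
Crossing each possibility with the mother I^B i and summing P(type B): 1/2·3/4 + 1/2·1/2 = 5/8.
Similarly for Rh via the father's Rh distribution: P(Rh-) = 1/4.
Independent loci: 5/8 × 1/4 = 5/32.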